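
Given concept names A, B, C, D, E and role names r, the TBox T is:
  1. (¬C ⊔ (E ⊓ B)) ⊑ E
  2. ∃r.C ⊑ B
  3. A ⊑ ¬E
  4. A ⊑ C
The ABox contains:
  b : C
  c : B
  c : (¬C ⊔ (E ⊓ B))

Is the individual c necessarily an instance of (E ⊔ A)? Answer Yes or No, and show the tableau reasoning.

1. c : (E ⊔ A)?  L(c) = {B, (¬C ⊔ (E ⊓ B))} ∪ {(¬E ⊓ ¬A)}
   clash {E, ¬E} at c — c ∈ (E ⊔ A)
2. Hence c : (E ⊔ A): entailed.

Yes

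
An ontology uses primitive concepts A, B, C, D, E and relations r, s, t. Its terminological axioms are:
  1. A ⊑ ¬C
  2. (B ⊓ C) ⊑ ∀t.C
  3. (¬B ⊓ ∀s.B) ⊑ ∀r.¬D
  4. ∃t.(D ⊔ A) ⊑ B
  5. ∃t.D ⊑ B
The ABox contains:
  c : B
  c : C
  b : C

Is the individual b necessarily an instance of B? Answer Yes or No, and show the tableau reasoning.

No

1. b : B?  L(b) = {C} ∪ {¬B}
   open: L(b) ⊇ {C, ¬A, ¬B, ∀t.(¬D ⊓ ¬A), ∀t.¬D, …} (+ ∃-successors) — b ∉ B possible
2. Hence b : B: not entailed.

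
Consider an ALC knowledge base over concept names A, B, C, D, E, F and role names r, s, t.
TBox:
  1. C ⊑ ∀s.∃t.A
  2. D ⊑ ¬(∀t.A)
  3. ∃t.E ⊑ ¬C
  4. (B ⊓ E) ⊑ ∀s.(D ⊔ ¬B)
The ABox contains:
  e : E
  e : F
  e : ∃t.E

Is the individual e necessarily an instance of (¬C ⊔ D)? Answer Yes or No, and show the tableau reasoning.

Yes

1. e : (¬C ⊔ D)?  L(e) = {E, F, ∃t.E} ∪ {(C ⊓ ¬D)}
   clash {C, ¬C} at e — e ∈ (¬C ⊔ D)
2. Hence e : (¬C ⊔ D): entailed.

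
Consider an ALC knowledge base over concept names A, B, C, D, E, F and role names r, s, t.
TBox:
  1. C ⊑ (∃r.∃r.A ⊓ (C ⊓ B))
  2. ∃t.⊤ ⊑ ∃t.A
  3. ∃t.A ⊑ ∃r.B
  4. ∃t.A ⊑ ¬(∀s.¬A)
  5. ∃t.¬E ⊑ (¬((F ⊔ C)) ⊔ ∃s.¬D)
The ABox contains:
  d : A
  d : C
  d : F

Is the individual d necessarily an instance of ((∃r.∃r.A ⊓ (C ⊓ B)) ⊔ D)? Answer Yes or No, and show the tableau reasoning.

1. d : ((∃r.∃r.A ⊓ (C ⊓ B)) ⊔ D)?  L(d) = {A, C, F} ∪ {((∀r.∀r.¬A ⊔ (¬C ⊔ ¬B)) ⊓ ¬D)}
   clash {B, ¬B} at d — d ∈ ((∃r.∃r.A ⊓ (C ⊓ B)) ⊔ D)
2. Hence d : ((∃r.∃r.A ⊓ (C ⊓ B)) ⊔ D): entailed.

Yes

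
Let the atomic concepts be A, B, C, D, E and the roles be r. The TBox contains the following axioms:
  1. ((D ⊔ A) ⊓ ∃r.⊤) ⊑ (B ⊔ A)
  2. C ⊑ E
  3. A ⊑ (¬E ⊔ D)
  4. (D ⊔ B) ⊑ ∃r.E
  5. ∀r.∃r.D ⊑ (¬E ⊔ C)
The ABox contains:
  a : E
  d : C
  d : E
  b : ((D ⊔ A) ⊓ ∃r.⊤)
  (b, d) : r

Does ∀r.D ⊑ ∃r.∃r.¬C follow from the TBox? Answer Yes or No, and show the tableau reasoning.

No

1. ∀r.D ⊑ ∃r.∃r.¬C  ⇔  (∀r.D ⊓ ∀r.∀r.C) unsat w.r.t. T
   open: L(x₀) ⊇ {¬A, ¬B, ¬C, ¬D, ∀r.D, …} (+ ∃-successors)
2. Hence ∀r.D ⊑ ∃r.∃r.¬C: not entailed.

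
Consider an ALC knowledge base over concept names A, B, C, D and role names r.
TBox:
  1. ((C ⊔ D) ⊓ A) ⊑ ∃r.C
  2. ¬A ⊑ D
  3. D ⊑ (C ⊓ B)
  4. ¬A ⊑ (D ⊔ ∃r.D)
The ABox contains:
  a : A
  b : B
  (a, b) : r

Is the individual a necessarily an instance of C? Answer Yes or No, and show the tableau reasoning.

No

1. a : C?  L(a) = {A} ∪ {¬C}
   open: L(a) ⊇ {A, ¬C, ¬D} — a ∉ C possible
2. Hence a : C: not entailed.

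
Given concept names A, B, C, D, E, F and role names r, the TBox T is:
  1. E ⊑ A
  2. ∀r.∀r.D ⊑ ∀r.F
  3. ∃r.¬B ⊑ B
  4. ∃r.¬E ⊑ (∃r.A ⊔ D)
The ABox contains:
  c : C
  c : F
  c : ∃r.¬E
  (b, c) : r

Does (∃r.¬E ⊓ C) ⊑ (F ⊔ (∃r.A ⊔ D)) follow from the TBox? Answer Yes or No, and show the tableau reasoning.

1. (∃r.¬E ⊓ C) ⊑ (F ⊔ (∃r.A ⊔ D))  ⇔  ((∃r.¬E ⊓ C) ⊓ (¬F ⊓ (∀r.¬A ⊓ ¬D))) unsat w.r.t. T
   all branches close; clash {D, ¬D} at x₀
2. Hence (∃r.¬E ⊓ C) ⊑ (F ⊔ (∃r.A ⊔ D)): entailed.

Yes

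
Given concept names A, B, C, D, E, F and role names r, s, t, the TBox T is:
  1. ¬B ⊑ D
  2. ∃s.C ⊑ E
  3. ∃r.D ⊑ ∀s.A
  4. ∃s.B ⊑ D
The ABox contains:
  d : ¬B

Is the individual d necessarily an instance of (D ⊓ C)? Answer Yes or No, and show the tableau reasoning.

No

1. d : (D ⊓ C)?  L(d) = {¬B} ∪ {(¬D ⊔ ¬C)}
   apply at d: ¬B⊑D
   open: L(d) ⊇ {D, ¬B, ¬C, ∀r.¬D, ∀s.¬C} — d ∉ (D ⊓ C) possible
2. Hence d : (D ⊓ C): not entailed.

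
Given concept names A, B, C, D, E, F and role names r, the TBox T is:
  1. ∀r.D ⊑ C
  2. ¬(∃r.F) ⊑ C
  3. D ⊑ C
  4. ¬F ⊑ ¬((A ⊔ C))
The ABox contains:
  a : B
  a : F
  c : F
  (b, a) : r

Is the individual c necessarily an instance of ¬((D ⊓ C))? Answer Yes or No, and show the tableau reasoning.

1. c : ¬((D ⊓ C))?  L(c) = {F} ∪ {(D ⊓ C)}
   open: L(c) ⊇ {C, D, F} — c ∉ ¬((D ⊓ C)) possible
2. Hence c : ¬((D ⊓ C)): not entailed.

No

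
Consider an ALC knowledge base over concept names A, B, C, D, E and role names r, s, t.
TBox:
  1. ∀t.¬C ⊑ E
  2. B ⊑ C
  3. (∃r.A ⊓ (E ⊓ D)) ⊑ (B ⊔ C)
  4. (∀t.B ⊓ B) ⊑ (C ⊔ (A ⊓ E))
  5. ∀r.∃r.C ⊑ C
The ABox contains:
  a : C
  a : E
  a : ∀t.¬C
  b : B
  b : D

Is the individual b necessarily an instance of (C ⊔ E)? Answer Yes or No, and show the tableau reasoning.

Yes

1. b : (C ⊔ E)?  L(b) = {B, D} ∪ {(¬C ⊓ ¬E)}
   clash {C, ¬C} at b — b ∈ (C ⊔ E)
2. Hence b : (C ⊔ E): entailed.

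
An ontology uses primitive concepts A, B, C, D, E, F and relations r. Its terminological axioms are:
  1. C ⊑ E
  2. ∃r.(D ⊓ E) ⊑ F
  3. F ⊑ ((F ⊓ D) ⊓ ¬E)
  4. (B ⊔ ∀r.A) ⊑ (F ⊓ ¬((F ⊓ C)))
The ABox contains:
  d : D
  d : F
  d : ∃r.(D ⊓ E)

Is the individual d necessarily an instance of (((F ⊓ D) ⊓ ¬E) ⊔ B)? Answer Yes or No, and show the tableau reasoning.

Yes

1. d : (((F ⊓ D) ⊓ ¬E) ⊔ B)?  L(d) = {D, F, ∃r.(D ⊓ E)} ∪ {(((¬F ⊔ ¬D) ⊔ E) ⊓ ¬B)}
   clash {E, ¬E} at d — d ∈ (((F ⊓ D) ⊓ ¬E) ⊔ B)
2. Hence d : (((F ⊓ D) ⊓ ¬E) ⊔ B): entailed.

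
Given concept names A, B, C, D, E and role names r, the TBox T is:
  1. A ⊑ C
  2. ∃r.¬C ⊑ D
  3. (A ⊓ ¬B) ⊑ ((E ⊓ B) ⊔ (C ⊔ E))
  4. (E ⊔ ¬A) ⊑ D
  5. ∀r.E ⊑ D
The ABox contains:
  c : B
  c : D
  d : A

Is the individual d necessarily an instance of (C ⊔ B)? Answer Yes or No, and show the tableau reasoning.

Yes

1. d : (C ⊔ B)?  L(d) = {A} ∪ {(¬C ⊓ ¬B)}
   clash {C, ¬C} at d — d ∈ (C ⊔ B)
2. Hence d : (C ⊔ B): entailed.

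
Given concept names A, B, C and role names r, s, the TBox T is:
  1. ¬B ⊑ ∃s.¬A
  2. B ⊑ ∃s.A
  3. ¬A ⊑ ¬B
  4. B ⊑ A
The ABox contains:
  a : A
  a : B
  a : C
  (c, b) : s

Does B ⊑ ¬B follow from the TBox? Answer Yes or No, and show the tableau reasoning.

1. B ⊑ ¬B  ⇔  (B ⊓ B) unsat w.r.t. T
   apply at x₀: B⊑∃s.A; B⊑A
   open: L(x₀) ⊇ {A, B, ∃s.A} (+ ∃-successors)
2. Hence B ⊑ ¬B: not entailed.

No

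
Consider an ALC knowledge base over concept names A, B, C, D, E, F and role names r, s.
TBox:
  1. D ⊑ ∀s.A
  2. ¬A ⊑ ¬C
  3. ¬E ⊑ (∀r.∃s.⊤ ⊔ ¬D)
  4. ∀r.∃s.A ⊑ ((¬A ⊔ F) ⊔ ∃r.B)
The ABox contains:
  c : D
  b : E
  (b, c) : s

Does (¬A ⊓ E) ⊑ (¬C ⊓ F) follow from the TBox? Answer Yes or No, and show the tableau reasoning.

1. (¬A ⊓ E) ⊑ (¬C ⊓ F)  ⇔  ((¬A ⊓ E) ⊓ (C ⊔ ¬F)) unsat w.r.t. T
   apply at x₀: ¬A⊑¬C
   open: L(x₀) ⊇ {E, ¬A, ¬C, ¬D, ¬F, …} (+ ∃-successors)
2. Hence (¬A ⊓ E) ⊑ (¬C ⊓ F): not entailed.

No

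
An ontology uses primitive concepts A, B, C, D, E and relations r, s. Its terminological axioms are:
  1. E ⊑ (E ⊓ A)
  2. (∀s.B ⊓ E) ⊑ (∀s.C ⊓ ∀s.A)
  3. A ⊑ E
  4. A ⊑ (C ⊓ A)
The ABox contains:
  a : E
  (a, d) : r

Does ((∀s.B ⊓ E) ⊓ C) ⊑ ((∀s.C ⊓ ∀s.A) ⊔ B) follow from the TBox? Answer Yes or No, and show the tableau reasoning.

Yes

1. ((∀s.B ⊓ E) ⊓ C) ⊑ ((∀s.C ⊓ ∀s.A) ⊔ B)  ⇔  (((∀s.B ⊓ E) ⊓ C) ⊓ ((∃s.¬C ⊔ ∃s.¬A) ⊓ ¬B)) unsat w.r.t. T
   all branches close; clash {A, ¬A} at an ∃-successor
2. Hence ((∀s.B ⊓ E) ⊓ C) ⊑ ((∀s.C ⊓ ∀s.A) ⊔ B): entailed.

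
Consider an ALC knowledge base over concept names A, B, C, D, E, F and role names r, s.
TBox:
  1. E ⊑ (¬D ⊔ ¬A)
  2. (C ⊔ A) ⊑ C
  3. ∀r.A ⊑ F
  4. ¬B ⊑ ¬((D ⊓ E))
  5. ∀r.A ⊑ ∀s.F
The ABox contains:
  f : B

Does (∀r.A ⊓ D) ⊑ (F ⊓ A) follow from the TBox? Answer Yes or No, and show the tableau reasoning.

1. (∀r.A ⊓ D) ⊑ (F ⊓ A)  ⇔  ((∀r.A ⊓ D) ⊓ (¬F ⊔ ¬A)) unsat w.r.t. T
   apply at x₀: ∀r.A⊑F; ∀r.A⊑∀s.F
   open: L(x₀) ⊇ {B, D, F, ¬A, ¬C, …}
2. Hence (∀r.A ⊓ D) ⊑ (F ⊓ A): not entailed.

No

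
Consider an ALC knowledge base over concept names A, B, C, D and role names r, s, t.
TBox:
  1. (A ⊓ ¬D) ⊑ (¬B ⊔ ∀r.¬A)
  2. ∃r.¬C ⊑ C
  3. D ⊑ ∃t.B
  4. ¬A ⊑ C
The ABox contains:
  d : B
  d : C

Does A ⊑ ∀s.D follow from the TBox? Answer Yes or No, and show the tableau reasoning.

No

1. A ⊑ ∀s.D  ⇔  (A ⊓ ∃s.¬D) unsat w.r.t. T
   open: L(x₀) ⊇ {A, ¬B, ¬D, ∀r.C, ∃s.¬D} (+ ∃-successors)
2. Hence A ⊑ ∀s.D: not entailed.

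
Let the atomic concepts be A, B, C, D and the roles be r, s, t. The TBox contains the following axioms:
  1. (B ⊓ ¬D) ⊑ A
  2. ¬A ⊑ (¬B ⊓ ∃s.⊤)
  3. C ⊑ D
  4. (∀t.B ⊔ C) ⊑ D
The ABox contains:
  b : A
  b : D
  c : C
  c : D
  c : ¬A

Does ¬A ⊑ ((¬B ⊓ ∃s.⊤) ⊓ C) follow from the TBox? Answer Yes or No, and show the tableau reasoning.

No

1. ¬A ⊑ ((¬B ⊓ ∃s.⊤) ⊓ C)  ⇔  (¬A ⊓ ((B ⊔ ∀s.⊥) ⊔ ¬C)) unsat w.r.t. T
   apply at x₀: ¬A⊑(¬B ⊓ ∃s.⊤)
   open: L(x₀) ⊇ {¬A, ¬B, ¬C, ∃s.⊤, ∃t.¬B} (+ ∃-successors)
2. Hence ¬A ⊑ ((¬B ⊓ ∃s.⊤) ⊓ C): not entailed.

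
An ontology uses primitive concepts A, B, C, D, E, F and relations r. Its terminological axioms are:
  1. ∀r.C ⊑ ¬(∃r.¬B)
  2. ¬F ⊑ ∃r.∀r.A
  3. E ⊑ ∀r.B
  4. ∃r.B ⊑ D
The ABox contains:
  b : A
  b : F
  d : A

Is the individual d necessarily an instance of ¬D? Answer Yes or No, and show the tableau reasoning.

1. d : ¬D?  L(d) = {A} ∪ {D}
   open: L(d) ⊇ {A, D, F, ¬E, ∃r.¬C} (+ ∃-successors) — d ∉ ¬D possible
2. Hence d : ¬D: not entailed.

No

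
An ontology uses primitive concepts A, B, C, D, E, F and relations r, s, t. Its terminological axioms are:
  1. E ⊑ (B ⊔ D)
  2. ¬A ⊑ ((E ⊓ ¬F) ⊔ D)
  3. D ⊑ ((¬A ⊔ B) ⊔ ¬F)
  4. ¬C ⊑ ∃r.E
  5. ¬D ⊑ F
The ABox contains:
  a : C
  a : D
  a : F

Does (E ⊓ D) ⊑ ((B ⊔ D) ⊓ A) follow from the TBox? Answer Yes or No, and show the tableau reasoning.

1. (E ⊓ D) ⊑ ((B ⊔ D) ⊓ A)  ⇔  ((E ⊓ D) ⊓ ((¬B ⊓ ¬D) ⊔ ¬A)) unsat w.r.t. T
   apply at x₀: E⊑(B ⊔ D); D⊑((¬A ⊔ B) ⊔ ¬F)
   open: L(x₀) ⊇ {C, D, E, ¬A}
2. Hence (E ⊓ D) ⊑ ((B ⊔ D) ⊓ A): not entailed.

No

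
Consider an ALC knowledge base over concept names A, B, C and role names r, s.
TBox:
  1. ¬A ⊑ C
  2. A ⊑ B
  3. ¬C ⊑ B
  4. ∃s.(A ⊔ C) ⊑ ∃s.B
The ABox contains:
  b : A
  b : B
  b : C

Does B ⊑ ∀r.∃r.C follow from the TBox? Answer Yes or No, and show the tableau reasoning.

1. B ⊑ ∀r.∃r.C  ⇔  (B ⊓ ∃r.∀r.¬C) unsat w.r.t. T
   open: L(x₀) ⊇ {A, B, ∀s.(¬A ⊓ ¬C), ∃r.∀r.¬C} (+ ∃-successors)
2. Hence B ⊑ ∀r.∃r.C: not entailed.

No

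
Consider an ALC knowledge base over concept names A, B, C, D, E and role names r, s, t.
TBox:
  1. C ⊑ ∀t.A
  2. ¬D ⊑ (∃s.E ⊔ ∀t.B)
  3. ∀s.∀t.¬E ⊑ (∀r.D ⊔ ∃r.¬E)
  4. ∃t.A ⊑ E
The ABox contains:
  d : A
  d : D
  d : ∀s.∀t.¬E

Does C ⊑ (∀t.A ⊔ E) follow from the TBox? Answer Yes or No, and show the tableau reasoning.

1. C ⊑ (∀t.A ⊔ E)  ⇔  (C ⊓ (∃t.¬A ⊓ ¬E)) unsat w.r.t. T
   all branches close; clash {E, ¬E} at x₀
2. Hence C ⊑ (∀t.A ⊔ E): entailed.

Yes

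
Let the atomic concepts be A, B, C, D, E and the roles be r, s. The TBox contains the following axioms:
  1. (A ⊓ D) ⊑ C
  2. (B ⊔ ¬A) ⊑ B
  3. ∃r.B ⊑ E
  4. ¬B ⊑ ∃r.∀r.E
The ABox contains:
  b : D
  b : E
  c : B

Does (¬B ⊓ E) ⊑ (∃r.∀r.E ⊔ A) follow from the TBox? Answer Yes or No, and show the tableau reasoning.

1. (¬B ⊓ E) ⊑ (∃r.∀r.E ⊔ A)  ⇔  ((¬B ⊓ E) ⊓ (∀r.∃r.¬E ⊓ ¬A)) unsat w.r.t. T
   all branches close; clash {B, ¬B} at x₀
2. Hence (¬B ⊓ E) ⊑ (∃r.∀r.E ⊔ A): entailed.

Yes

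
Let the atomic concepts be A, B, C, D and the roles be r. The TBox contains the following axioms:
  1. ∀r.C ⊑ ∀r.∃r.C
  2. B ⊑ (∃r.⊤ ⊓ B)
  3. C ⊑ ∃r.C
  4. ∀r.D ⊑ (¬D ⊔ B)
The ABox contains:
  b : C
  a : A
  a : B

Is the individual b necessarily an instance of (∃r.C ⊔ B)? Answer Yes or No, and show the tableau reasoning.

1. b : (∃r.C ⊔ B)?  L(b) = {C} ∪ {(∀r.¬C ⊓ ¬B)}
   clash {B, ¬B} at b — b ∈ (∃r.C ⊔ B)
2. Hence b : (∃r.C ⊔ B): entailed.

Yes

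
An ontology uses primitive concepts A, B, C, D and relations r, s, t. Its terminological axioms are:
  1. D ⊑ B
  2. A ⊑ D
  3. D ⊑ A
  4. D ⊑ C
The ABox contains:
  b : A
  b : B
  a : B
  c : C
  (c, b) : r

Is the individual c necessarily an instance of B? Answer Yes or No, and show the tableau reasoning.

No

1. c : B?  L(c) = {C} ∪ {¬B}
   open: L(c) ⊇ {C, ¬A, ¬B, ¬D} — c ∉ B possible
2. Hence c : B: not entailed.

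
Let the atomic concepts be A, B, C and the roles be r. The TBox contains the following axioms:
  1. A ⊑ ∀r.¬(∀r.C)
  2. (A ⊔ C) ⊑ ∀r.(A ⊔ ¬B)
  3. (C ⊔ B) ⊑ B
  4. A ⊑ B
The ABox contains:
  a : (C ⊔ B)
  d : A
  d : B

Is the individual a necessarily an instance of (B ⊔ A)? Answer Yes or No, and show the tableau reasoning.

Yes

1. a : (B ⊔ A)?  L(a) = {(C ⊔ B)} ∪ {(¬B ⊓ ¬A)}
   clash {B, ¬B} at a — a ∈ (B ⊔ A)
2. Hence a : (B ⊔ A): entailed.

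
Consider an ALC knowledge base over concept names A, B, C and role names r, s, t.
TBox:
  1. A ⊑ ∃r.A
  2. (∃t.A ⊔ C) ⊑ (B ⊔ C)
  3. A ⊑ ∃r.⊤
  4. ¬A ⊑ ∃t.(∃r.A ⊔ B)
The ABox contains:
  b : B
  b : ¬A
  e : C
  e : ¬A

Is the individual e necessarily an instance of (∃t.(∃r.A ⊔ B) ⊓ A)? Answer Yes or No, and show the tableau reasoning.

1. e : (∃t.(∃r.A ⊔ B) ⊓ A)?  L(e) = {C, ¬A} ∪ {(∀t.(∀r.¬A ⊓ ¬B) ⊔ ¬A)}
   apply at e: ¬A⊑∃t.(∃r.A ⊔ B)
   open: L(e) ⊇ {C, ¬A, ∃t.(∃r.A ⊔ B)} (+ ∃-successors) — e ∉ (∃t.(∃r.A ⊔ B) ⊓ A) possible
2. Hence e : (∃t.(∃r.A ⊔ B) ⊓ A): not entailed.

No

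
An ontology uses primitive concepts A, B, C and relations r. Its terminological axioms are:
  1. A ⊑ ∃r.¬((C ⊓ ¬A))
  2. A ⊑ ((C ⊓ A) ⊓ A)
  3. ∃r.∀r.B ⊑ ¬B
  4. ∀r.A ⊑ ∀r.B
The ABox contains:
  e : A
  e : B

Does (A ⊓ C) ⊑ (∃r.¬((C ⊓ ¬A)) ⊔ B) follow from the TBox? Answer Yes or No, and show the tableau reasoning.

Yes

1. (A ⊓ C) ⊑ (∃r.¬((C ⊓ ¬A)) ⊔ B)  ⇔  ((A ⊓ C) ⊓ (∀r.(C ⊓ ¬A) ⊓ ¬B)) unsat w.r.t. T
   all branches close; clash {A, ¬A} at an ∃-successor
2. Hence (A ⊓ C) ⊑ (∃r.¬((C ⊓ ¬A)) ⊔ B): entailed.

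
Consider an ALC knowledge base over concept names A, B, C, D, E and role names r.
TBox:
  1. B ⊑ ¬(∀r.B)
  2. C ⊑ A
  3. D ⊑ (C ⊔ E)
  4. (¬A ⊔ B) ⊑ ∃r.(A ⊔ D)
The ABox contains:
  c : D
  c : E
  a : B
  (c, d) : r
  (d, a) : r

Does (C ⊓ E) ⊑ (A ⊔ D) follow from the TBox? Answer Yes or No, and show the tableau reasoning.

1. (C ⊓ E) ⊑ (A ⊔ D)  ⇔  ((C ⊓ E) ⊓ (¬A ⊓ ¬D)) unsat w.r.t. T
   all branches close; clash {A, ¬A} at x₀
2. Hence (C ⊓ E) ⊑ (A ⊔ D): entailed.

Yes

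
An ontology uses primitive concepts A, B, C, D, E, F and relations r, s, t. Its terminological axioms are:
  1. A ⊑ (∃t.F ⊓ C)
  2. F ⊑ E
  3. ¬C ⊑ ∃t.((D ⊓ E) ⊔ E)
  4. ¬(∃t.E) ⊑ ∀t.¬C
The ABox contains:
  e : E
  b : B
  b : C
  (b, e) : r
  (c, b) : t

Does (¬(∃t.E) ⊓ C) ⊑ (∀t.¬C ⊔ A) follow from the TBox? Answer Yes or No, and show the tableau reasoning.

Yes

1. (¬(∃t.E) ⊓ C) ⊑ (∀t.¬C ⊔ A)  ⇔  ((∀t.¬E ⊓ C) ⊓ (∃t.C ⊓ ¬A)) unsat w.r.t. T
   all branches close; clash {C, ¬C} at an ∃-successor
2. Hence (¬(∃t.E) ⊓ C) ⊑ (∀t.¬C ⊔ A): entailed.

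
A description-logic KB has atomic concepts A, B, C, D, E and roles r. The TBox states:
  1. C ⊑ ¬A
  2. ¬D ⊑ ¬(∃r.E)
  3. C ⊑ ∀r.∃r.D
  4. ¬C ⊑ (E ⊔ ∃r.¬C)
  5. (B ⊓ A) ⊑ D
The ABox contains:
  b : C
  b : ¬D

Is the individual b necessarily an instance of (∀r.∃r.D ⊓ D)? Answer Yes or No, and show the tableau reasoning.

No

1. b : (∀r.∃r.D ⊓ D)?  L(b) = {C, ¬D} ∪ {(∃r.∀r.¬D ⊔ ¬D)}
   apply at b: C⊑¬A; ¬D⊑¬(∃r.E); C⊑∀r.∃r.D
   open: L(b) ⊇ {C, ¬A, ¬D, ∀r.¬E, ∀r.∃r.D} — b ∉ (∀r.∃r.D ⊓ D) possible
2. Hence b : (∀r.∃r.D ⊓ D): not entailed.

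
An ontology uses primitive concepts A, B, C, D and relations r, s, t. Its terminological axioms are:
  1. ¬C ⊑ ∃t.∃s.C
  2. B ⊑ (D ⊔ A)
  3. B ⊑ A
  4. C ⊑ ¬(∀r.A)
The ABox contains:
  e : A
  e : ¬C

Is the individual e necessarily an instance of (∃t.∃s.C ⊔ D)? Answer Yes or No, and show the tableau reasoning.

Yes

1. e : (∃t.∃s.C ⊔ D)?  L(e) = {A, ¬C} ∪ {(∀t.∀s.¬C ⊓ ¬D)}
   clash {C, ¬C} at an ∃-successor — e ∈ (∃t.∃s.C ⊔ D)
2. Hence e : (∃t.∃s.C ⊔ D): entailed.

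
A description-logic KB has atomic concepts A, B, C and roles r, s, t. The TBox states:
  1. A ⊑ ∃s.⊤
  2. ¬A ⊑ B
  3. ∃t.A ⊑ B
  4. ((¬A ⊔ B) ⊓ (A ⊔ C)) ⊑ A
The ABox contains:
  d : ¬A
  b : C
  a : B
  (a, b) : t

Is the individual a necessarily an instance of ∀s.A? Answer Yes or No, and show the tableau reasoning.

No

1. a : ∀s.A?  L(a) = {B} ∪ {∃s.¬A}
   open: L(a) ⊇ {B, ¬A, ¬C, ∃s.¬A} (+ ∃-successors) — a ∉ ∀s.A possible
2. Hence a : ∀s.A: not entailed.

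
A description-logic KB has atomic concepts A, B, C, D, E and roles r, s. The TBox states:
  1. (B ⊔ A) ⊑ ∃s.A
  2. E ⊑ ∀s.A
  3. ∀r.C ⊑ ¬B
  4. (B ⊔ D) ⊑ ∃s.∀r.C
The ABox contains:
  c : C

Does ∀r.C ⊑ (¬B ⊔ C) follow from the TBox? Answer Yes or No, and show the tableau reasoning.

1. ∀r.C ⊑ (¬B ⊔ C)  ⇔  (∀r.C ⊓ (B ⊓ ¬C)) unsat w.r.t. T
   all branches close; clash {B, ¬B} at x₀
2. Hence ∀r.C ⊑ (¬B ⊔ C): entailed.

Yes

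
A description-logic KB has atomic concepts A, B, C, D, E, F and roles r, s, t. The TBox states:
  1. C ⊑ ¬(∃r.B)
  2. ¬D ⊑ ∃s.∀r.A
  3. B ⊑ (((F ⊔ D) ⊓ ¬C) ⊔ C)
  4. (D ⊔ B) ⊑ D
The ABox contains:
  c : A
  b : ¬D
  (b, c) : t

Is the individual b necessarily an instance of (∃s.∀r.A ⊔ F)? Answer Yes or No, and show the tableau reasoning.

Yes

1. b : (∃s.∀r.A ⊔ F)?  L(b) = {¬D} ∪ {(∀s.∃r.¬A ⊓ ¬F)}
   clash {D, ¬D} at b — b ∈ (∃s.∀r.A ⊔ F)
2. Hence b : (∃s.∀r.A ⊔ F): entailed.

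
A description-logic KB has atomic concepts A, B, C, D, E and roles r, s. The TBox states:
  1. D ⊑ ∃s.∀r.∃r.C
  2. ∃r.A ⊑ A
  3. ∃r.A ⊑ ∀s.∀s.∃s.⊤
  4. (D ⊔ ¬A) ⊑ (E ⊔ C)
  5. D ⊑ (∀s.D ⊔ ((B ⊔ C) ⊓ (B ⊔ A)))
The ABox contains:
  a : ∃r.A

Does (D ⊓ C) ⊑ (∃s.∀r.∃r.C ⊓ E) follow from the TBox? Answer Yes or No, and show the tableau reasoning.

1. (D ⊓ C) ⊑ (∃s.∀r.∃r.C ⊓ E)  ⇔  ((D ⊓ C) ⊓ (∀s.∃r.∀r.¬C ⊔ ¬E)) unsat w.r.t. T
   apply at x₀: D⊑∃s.∀r.∃r.C; D⊑(∀s.D ⊔ ((B ⊔ C) ⊓ (B ⊔ A)))
   open: L(x₀) ⊇ {C, D, ¬E, ∀r.¬A, ∀s.D, …} (+ ∃-successors)
2. Hence (D ⊓ C) ⊑ (∃s.∀r.∃r.C ⊓ E): not entailed.

No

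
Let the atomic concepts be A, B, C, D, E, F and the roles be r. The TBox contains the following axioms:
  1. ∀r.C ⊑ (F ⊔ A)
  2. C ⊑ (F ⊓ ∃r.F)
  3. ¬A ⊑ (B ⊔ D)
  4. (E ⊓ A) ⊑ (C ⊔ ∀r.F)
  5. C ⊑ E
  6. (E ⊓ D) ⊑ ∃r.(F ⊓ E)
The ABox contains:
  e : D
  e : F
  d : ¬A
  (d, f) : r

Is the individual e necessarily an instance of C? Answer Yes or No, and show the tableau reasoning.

1. e : C?  L(e) = {D, F} ∪ {¬C}
   open: L(e) ⊇ {A, D, F, ¬C, ¬E, …} (+ ∃-successors) — e ∉ C possible
2. Hence e : C: not entailed.

No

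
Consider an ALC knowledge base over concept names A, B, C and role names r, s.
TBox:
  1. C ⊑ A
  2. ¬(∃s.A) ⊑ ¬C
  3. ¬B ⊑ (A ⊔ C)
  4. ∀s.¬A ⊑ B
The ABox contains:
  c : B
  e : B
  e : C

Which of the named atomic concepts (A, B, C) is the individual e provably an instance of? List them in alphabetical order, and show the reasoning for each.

{A, B, C}

1. e : A?  L(e) = {B, C} ∪ {¬A}
   clash {A, ¬A} at e — e ∈ A
2. e : B?  L(e) = {B, C} ∪ {¬B}
   clash {B, ¬B} at e — e ∈ B
3. e : C?  L(e) = {B, C} ∪ {¬C}
   clash {C, ¬C} at e — e ∈ C
4. Entailed for e: {A, B, C}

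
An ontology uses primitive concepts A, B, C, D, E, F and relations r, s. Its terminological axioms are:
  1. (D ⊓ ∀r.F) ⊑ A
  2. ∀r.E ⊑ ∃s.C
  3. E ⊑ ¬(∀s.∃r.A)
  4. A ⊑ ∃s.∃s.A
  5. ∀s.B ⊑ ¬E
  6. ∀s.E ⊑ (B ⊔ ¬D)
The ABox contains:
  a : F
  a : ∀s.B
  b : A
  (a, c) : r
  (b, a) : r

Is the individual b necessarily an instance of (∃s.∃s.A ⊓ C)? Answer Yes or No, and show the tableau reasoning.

No

1. b : (∃s.∃s.A ⊓ C)?  L(b) = {A} ∪ {(∀s.∀s.¬A ⊔ ¬C)}
   apply at b: A⊑∃s.∃s.A
   open: L(b) ⊇ {A, ¬C, ¬E, ∃r.¬E, ∃s.¬B, …} (+ ∃-successors) — b ∉ (∃s.∃s.A ⊓ C) possible
2. Hence b : (∃s.∃s.A ⊓ C): not entailed.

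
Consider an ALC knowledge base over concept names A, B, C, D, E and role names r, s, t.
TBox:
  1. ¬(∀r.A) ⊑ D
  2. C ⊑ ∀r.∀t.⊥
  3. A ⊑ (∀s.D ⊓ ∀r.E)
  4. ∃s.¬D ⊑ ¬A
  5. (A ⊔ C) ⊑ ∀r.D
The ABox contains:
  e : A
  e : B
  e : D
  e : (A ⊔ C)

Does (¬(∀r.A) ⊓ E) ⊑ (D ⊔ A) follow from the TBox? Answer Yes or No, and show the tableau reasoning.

1. (¬(∀r.A) ⊓ E) ⊑ (D ⊔ A)  ⇔  ((∃r.¬A ⊓ E) ⊓ (¬D ⊓ ¬A)) unsat w.r.t. T
   all branches close; clash {D, ¬D} at x₀
2. Hence (¬(∀r.A) ⊓ E) ⊑ (D ⊔ A): entailed.

Yes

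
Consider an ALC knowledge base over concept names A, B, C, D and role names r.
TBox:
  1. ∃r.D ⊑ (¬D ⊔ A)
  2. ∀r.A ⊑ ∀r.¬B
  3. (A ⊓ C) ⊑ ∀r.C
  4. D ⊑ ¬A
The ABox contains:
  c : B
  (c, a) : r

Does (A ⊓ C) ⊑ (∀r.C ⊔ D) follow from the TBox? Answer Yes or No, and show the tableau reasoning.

Yes

1. (A ⊓ C) ⊑ (∀r.C ⊔ D)  ⇔  ((A ⊓ C) ⊓ (∃r.¬C ⊓ ¬D)) unsat w.r.t. T
   all branches close; clash {C, ¬C} at an ∃-successor
2. Hence (A ⊓ C) ⊑ (∀r.C ⊔ D): entailed.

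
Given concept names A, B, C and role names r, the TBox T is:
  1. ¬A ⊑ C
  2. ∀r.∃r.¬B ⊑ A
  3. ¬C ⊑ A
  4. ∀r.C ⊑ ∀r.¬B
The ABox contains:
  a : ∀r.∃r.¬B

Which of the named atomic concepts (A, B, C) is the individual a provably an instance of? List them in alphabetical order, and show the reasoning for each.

1. a : A?  L(a) = {∀r.∃r.¬B} ∪ {¬A}
   clash {A, ¬A} at a — a ∈ A
2. a : B?  L(a) = {∀r.∃r.¬B} ∪ {¬B}
   apply at a: ∀r.∃r.¬B⊑A
   open: L(a) ⊇ {A, ¬B, ∀r.∃r.¬B, ∃r.¬C} (+ ∃-successors) — a ∉ B possible
3. a : C?  L(a) = {∀r.∃r.¬B} ∪ {¬C}
   apply at a: ∀r.∃r.¬B⊑A; ¬C⊑A
   open: L(a) ⊇ {A, ¬C, ∀r.∃r.¬B, ∃r.¬C} (+ ∃-successors) — a ∉ C possible
4. Entailed for a: {A}

{A}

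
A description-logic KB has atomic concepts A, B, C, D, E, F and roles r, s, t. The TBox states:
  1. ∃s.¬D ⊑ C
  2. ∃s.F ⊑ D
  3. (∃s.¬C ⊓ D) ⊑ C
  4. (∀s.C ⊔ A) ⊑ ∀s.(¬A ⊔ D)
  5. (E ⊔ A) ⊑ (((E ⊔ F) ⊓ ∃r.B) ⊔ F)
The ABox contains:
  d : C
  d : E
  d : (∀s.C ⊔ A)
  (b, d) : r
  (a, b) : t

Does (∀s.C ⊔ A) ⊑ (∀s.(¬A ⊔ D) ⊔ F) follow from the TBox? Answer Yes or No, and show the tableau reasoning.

Yes

1. (∀s.C ⊔ A) ⊑ (∀s.(¬A ⊔ D) ⊔ F)  ⇔  ((∀s.C ⊔ A) ⊓ (∃s.(A ⊓ ¬D) ⊓ ¬F)) unsat w.r.t. T
   all branches close; clash {F, ¬F} at x₀
2. Hence (∀s.C ⊔ A) ⊑ (∀s.(¬A ⊔ D) ⊔ F): entailed.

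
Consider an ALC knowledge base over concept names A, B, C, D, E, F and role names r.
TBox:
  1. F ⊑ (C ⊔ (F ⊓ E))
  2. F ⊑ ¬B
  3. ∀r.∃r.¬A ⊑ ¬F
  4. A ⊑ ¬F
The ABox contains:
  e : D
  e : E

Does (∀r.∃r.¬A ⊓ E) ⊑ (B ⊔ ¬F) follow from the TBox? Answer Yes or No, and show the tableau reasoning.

1. (∀r.∃r.¬A ⊓ E) ⊑ (B ⊔ ¬F)  ⇔  ((∀r.∃r.¬A ⊓ E) ⊓ (¬B ⊓ F)) unsat w.r.t. T
   all branches close; clash {F, ¬F} at x₀
2. Hence (∀r.∃r.¬A ⊓ E) ⊑ (B ⊔ ¬F): entailed.

Yes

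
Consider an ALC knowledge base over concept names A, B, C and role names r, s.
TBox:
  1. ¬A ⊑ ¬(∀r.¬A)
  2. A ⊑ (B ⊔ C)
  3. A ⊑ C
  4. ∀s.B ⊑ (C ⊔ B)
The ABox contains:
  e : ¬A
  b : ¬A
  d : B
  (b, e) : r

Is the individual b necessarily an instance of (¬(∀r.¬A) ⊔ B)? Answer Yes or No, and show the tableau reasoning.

Yes

1. b : (¬(∀r.¬A) ⊔ B)?  L(b) = {¬A} ∪ {(∀r.¬A ⊓ ¬B)}
   clash {B, ¬B} at b — b ∈ (¬(∀r.¬A) ⊔ B)
2. Hence b : (¬(∀r.¬A) ⊔ B): entailed.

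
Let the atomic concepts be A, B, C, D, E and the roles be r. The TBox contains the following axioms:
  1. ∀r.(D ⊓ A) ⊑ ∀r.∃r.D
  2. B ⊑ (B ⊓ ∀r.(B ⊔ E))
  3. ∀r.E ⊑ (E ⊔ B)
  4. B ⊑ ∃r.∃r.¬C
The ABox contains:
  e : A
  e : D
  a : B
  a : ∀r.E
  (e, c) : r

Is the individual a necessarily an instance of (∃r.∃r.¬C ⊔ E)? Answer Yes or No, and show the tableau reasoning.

Yes

1. a : (∃r.∃r.¬C ⊔ E)?  L(a) = {B, ∀r.E} ∪ {(∀r.∀r.C ⊓ ¬E)}
   clash {C, ¬C} at an ∃-successor — a ∈ (∃r.∃r.¬C ⊔ E)
2. Hence a : (∃r.∃r.¬C ⊔ E): entailed.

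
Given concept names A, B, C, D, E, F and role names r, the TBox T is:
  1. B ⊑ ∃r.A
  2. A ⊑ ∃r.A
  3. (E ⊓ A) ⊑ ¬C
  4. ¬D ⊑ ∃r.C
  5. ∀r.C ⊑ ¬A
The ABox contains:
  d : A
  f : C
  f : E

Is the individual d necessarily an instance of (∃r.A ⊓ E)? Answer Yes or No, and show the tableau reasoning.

1. d : (∃r.A ⊓ E)?  L(d) = {A} ∪ {(∀r.¬A ⊔ ¬E)}
   apply at d: A⊑∃r.A
   open: L(d) ⊇ {A, D, ¬E, ∃r.A, ∃r.¬C} (+ ∃-successors) — d ∉ (∃r.A ⊓ E) possible
2. Hence d : (∃r.A ⊓ E): not entailed.

No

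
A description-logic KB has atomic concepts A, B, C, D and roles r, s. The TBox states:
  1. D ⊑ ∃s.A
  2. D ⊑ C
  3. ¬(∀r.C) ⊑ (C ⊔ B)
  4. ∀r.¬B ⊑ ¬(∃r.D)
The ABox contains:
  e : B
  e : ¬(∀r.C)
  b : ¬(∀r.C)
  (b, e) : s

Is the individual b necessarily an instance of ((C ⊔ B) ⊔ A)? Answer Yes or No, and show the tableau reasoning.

Yes

1. b : ((C ⊔ B) ⊔ A)?  L(b) = {¬(∀r.C)} ∪ {((¬C ⊓ ¬B) ⊓ ¬A)}
   clash {C, ¬C} at b — b ∈ ((C ⊔ B) ⊔ A)
2. Hence b : ((C ⊔ B) ⊔ A): entailed.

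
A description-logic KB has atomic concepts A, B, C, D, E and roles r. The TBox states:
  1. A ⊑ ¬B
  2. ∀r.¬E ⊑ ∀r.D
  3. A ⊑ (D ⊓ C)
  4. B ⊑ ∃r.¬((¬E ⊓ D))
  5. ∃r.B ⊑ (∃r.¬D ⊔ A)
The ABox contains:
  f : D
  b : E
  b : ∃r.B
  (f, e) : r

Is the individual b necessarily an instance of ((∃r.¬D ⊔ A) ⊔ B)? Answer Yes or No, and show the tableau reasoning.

1. b : ((∃r.¬D ⊔ A) ⊔ B)?  L(b) = {E, ∃r.B} ∪ {((∀r.D ⊓ ¬A) ⊓ ¬B)}
   clash {A, ¬A} at b — b ∈ ((∃r.¬D ⊔ A) ⊔ B)
2. Hence b : ((∃r.¬D ⊔ A) ⊔ B): entailed.

Yes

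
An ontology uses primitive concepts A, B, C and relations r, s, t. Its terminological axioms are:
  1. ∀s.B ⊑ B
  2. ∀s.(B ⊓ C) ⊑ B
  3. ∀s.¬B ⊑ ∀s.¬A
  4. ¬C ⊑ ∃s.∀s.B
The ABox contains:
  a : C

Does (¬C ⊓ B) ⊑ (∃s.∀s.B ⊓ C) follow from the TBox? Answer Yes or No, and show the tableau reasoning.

1. (¬C ⊓ B) ⊑ (∃s.∀s.B ⊓ C)  ⇔  ((¬C ⊓ B) ⊓ (∀s.∃s.¬B ⊔ ¬C)) unsat w.r.t. T
   apply at x₀: ¬C⊑∃s.∀s.B
   open: L(x₀) ⊇ {B, ¬C, ∃s.B, ∃s.∀s.B} (+ ∃-successors)
2. Hence (¬C ⊓ B) ⊑ (∃s.∀s.B ⊓ C): not entailed.

No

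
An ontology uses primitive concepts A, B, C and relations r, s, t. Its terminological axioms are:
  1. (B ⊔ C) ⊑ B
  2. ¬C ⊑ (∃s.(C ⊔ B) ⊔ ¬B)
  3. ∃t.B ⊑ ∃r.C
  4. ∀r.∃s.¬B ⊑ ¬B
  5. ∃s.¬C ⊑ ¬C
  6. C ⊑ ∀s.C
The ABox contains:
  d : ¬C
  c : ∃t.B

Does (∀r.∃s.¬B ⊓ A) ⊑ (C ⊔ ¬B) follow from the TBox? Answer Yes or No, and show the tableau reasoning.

1. (∀r.∃s.¬B ⊓ A) ⊑ (C ⊔ ¬B)  ⇔  ((∀r.∃s.¬B ⊓ A) ⊓ (¬C ⊓ B)) unsat w.r.t. T
   all branches close; clash {B, ¬B} at x₀
2. Hence (∀r.∃s.¬B ⊓ A) ⊑ (C ⊔ ¬B): entailed.

Yes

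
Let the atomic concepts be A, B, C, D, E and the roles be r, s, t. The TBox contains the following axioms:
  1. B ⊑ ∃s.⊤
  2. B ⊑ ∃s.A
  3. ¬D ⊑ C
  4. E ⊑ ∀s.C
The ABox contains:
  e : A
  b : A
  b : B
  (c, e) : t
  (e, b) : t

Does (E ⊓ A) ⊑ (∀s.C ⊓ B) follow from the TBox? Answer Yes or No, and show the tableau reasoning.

1. (E ⊓ A) ⊑ (∀s.C ⊓ B)  ⇔  ((E ⊓ A) ⊓ (∃s.¬C ⊔ ¬B)) unsat w.r.t. T
   apply at x₀: E⊑∀s.C
   open: L(x₀) ⊇ {A, D, E, ¬B, ∀s.C}
2. Hence (E ⊓ A) ⊑ (∀s.C ⊓ B): not entailed.

No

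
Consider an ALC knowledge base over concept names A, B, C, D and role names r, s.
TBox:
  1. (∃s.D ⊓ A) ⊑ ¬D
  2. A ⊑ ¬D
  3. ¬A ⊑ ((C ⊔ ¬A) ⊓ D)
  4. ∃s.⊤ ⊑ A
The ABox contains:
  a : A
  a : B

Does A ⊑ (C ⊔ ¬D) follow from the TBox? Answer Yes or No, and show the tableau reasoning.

Yes

1. A ⊑ (C ⊔ ¬D)  ⇔  (A ⊓ (¬C ⊓ D)) unsat w.r.t. T
   all branches close; clash {D, ¬D} at x₀
2. Hence A ⊑ (C ⊔ ¬D): entailed.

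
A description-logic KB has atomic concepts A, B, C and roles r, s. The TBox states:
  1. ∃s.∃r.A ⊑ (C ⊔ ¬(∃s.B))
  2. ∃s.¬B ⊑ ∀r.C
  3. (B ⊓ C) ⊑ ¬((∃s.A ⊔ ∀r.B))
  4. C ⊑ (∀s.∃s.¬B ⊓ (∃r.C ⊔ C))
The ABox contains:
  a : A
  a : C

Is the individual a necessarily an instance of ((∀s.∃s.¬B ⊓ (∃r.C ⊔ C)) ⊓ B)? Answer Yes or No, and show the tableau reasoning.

No

1. a : ((∀s.∃s.¬B ⊓ (∃r.C ⊔ C)) ⊓ B)?  L(a) = {A, C} ∪ {((∃s.∀s.B ⊔ (∀r.¬C ⊓ ¬C)) ⊔ ¬B)}
   apply at a: C⊑(∀s.∃s.¬B ⊓ (∃r.C ⊔ C))
   open: L(a) ⊇ {A, C, ¬B, ∀s.B, ∀s.∀r.¬A, …} — a ∉ ((∀s.∃s.¬B ⊓ (∃r.C ⊔ C)) ⊓ B) possible
2. Hence a : ((∀s.∃s.¬B ⊓ (∃r.C ⊔ C)) ⊓ B): not entailed.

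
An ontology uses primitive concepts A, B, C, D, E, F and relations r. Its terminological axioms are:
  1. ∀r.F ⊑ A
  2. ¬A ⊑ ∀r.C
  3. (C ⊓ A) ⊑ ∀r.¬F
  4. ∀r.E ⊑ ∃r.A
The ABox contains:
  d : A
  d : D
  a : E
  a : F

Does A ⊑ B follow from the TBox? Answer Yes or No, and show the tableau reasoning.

No

1. A ⊑ B  ⇔  (A ⊓ ¬B) unsat w.r.t. T
   open: L(x₀) ⊇ {A, ¬B, ¬C, ∃r.¬E} (+ ∃-successors)
2. Hence A ⊑ B: not entailed.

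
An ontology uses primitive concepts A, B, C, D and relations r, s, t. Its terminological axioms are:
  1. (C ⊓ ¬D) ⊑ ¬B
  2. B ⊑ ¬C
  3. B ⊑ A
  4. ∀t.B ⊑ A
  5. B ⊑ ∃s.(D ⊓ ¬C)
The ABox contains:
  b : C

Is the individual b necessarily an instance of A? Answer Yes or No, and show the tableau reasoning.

No

1. b : A?  L(b) = {C} ∪ {¬A}
   open: L(b) ⊇ {C, ¬A, ¬B, ∃t.¬B} (+ ∃-successors) — b ∉ A possible
2. Hence b : A: not entailed.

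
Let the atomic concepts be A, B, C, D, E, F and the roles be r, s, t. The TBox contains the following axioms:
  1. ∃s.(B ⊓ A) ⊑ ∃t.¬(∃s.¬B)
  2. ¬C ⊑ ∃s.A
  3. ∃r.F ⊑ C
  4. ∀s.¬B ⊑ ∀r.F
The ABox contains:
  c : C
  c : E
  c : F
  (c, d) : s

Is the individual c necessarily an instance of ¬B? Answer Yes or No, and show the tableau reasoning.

No

1. c : ¬B?  L(c) = {C, E, F} ∪ {B}
   open: L(c) ⊇ {B, C, E, F, ∀s.(¬B ⊔ ¬A), …} (+ ∃-successors) — c ∉ ¬B possible
2. Hence c : ¬B: not entailed.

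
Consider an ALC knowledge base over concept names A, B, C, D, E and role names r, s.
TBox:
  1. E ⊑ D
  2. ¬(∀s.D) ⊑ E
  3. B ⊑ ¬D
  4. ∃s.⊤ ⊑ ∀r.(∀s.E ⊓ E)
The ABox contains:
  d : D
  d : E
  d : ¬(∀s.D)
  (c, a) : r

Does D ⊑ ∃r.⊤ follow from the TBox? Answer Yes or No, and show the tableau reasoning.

1. D ⊑ ∃r.⊤  ⇔  (D ⊓ ∀r.⊥) unsat w.r.t. T
   open: L(x₀) ⊇ {D, ¬B, ∀r.⊥, ∀s.D, ∀s.⊥}
2. Hence D ⊑ ∃r.⊤: not entailed.

No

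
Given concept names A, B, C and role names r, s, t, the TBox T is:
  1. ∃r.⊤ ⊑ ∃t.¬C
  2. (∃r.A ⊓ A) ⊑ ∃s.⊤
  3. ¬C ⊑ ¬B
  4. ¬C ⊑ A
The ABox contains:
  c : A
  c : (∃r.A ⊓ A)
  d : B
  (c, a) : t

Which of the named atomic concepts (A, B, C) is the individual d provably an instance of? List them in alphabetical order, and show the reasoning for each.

{B, C}

1. d : A?  L(d) = {B} ∪ {¬A}
   open: L(d) ⊇ {B, C, ¬A, ∀r.⊥} — d ∉ A possible
2. d : B?  L(d) = {B} ∪ {¬B}
   clash {B, ¬B} at d — d ∈ B
3. d : C?  L(d) = {B} ∪ {¬C}
   clash {B, ¬B} at d — d ∈ C
4. Entailed for d: {B, C}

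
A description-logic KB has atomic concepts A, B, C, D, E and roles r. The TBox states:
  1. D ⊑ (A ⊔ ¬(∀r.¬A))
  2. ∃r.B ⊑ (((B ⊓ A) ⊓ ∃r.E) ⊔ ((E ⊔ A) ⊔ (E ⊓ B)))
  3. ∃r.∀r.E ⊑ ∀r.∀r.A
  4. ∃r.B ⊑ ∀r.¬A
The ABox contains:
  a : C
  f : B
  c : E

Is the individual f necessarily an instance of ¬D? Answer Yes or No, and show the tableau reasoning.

No

1. f : ¬D?  L(f) = {B} ∪ {D}
   apply at f: D⊑(A ⊔ ¬(∀r.¬A))
   open: L(f) ⊇ {A, B, D, ∀r.¬B, ∀r.∃r.¬E} — f ∉ ¬D possible
2. Hence f : ¬D: not entailed.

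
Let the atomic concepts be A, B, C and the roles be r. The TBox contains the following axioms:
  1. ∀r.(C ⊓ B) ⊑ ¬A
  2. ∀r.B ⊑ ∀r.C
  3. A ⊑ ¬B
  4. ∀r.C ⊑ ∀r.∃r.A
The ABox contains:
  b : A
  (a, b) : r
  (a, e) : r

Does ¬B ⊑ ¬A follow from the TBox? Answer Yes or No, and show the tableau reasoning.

1. ¬B ⊑ ¬A  ⇔  (¬B ⊓ A) unsat w.r.t. T
   open: L(x₀) ⊇ {A, ¬B, ∃r.(¬C ⊔ ¬B), ∃r.¬B, ∃r.¬C} (+ ∃-successors)
2. Hence ¬B ⊑ ¬A: not entailed.

No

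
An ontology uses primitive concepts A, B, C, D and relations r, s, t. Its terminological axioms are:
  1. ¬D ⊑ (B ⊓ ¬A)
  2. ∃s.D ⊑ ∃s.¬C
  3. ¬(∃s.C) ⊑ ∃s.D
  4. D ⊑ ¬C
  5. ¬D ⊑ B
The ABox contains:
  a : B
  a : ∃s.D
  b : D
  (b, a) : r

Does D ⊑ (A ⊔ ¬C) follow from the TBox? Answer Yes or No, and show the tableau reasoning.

Yes

1. D ⊑ (A ⊔ ¬C)  ⇔  (D ⊓ (¬A ⊓ C)) unsat w.r.t. T
   all branches close; clash {C, ¬C} at x₀
2. Hence D ⊑ (A ⊔ ¬C): entailed.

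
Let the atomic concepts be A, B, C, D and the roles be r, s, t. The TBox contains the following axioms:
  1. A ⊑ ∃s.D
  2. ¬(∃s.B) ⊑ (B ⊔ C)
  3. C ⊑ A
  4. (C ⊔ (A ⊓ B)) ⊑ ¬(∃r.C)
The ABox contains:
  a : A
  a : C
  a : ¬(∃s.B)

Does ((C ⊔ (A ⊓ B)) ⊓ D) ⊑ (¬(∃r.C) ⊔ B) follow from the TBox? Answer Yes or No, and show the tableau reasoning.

1. ((C ⊔ (A ⊓ B)) ⊓ D) ⊑ (¬(∃r.C) ⊔ B)  ⇔  (((C ⊔ (A ⊓ B)) ⊓ D) ⊓ (∃r.C ⊓ ¬B)) unsat w.r.t. T
   all branches close; clash {B, ¬B} at x₀
2. Hence ((C ⊔ (A ⊓ B)) ⊓ D) ⊑ (¬(∃r.C) ⊔ B): entailed.

Yes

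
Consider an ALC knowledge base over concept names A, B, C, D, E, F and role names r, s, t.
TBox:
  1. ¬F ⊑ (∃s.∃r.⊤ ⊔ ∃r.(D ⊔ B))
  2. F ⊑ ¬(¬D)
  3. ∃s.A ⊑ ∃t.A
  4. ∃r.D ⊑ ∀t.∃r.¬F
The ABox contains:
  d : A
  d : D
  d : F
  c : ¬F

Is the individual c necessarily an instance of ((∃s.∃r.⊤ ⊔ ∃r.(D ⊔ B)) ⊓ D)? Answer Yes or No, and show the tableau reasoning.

No

1. c : ((∃s.∃r.⊤ ⊔ ∃r.(D ⊔ B)) ⊓ D)?  L(c) = {¬F} ∪ {((∀s.∀r.⊥ ⊓ ∀r.(¬D ⊓ ¬B)) ⊔ ¬D)}
   apply at c: ¬F⊑(∃s.∃r.⊤ ⊔ ∃r.(D ⊔ B))
   open: L(c) ⊇ {¬D, ¬F, ∀r.¬D, ∀s.¬A, ∃s.∃r.⊤} (+ ∃-successors) — c ∉ ((∃s.∃r.⊤ ⊔ ∃r.(D ⊔ B)) ⊓ D) possible
2. Hence c : ((∃s.∃r.⊤ ⊔ ∃r.(D ⊔ B)) ⊓ D): not entailed.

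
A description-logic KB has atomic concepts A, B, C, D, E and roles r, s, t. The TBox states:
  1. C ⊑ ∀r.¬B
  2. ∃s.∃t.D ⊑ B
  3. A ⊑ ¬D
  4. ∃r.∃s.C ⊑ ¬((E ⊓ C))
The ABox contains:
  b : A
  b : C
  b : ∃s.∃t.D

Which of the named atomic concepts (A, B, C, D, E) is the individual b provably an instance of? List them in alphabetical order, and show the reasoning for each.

{A, B, C}

1. b : A?  L(b) = {A, C, ∃s.∃t.D} ∪ {¬A}
   clash {A, ¬A} at b — b ∈ A
2. b : B?  L(b) = {A, C, ∃s.∃t.D} ∪ {¬B}
   clash {C, ¬C} at b — b ∈ B
3. b : C?  L(b) = {A, C, ∃s.∃t.D} ∪ {¬C}
   clash {C, ¬C} at b — b ∈ C
4. b : D?  L(b) = {A, C, ∃s.∃t.D} ∪ {¬D}
   apply at b: C⊑∀r.¬B; ∃s.∃t.D⊑B
   open: L(b) ⊇ {A, B, C, ¬D, ∀r.¬B, …} (+ ∃-successors) — b ∉ D possible
5. b : E?  L(b) = {A, C, ∃s.∃t.D} ∪ {¬E}
   apply at b: C⊑∀r.¬B; ∃s.∃t.D⊑B; A⊑¬D
   open: L(b) ⊇ {A, B, C, ¬D, ¬E, …} (+ ∃-successors) — b ∉ E possible
6. Entailed for b: {A, B, C}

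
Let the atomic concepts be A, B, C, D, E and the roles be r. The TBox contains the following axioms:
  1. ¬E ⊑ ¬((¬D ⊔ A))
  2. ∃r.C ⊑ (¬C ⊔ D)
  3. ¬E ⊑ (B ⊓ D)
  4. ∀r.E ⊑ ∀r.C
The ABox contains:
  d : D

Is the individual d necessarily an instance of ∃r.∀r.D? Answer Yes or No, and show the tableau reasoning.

1. d : ∃r.∀r.D?  L(d) = {D} ∪ {∀r.∃r.¬D}
   open: L(d) ⊇ {D, E, ∀r.¬C, ∀r.∃r.¬D, ∃r.¬E} (+ ∃-successors) — d ∉ ∃r.∀r.D possible
2. Hence d : ∃r.∀r.D: not entailed.

No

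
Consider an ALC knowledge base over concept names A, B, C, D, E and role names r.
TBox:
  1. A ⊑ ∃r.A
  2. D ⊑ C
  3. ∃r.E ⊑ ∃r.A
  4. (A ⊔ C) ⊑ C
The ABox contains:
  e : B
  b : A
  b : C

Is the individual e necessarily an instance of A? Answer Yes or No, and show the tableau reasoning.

1. e : A?  L(e) = {B} ∪ {¬A}
   open: L(e) ⊇ {B, ¬A, ¬C, ¬D, ∀r.¬E} — e ∉ A possible
2. Hence e : A: not entailed.

No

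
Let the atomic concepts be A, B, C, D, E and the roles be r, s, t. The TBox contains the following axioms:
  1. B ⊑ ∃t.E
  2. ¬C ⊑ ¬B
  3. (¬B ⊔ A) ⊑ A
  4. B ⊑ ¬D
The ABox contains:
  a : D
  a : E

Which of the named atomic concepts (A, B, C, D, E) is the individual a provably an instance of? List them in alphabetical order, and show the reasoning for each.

{A, D, E}

1. a : A?  L(a) = {D, E} ∪ {¬A}
   clash {A, ¬A} at a — a ∈ A
2. a : B?  L(a) = {D, E} ∪ {¬B}
   open: L(a) ⊇ {A, D, E, ¬B} — a ∉ B possible
3. a : C?  L(a) = {D, E} ∪ {¬C}
   apply at a: ¬C⊑¬B
   open: L(a) ⊇ {A, D, E, ¬B, ¬C} — a ∉ C possible
4. a : D?  L(a) = {D, E} ∪ {¬D}
   clash {D, ¬D} at a — a ∈ D
5. a : E?  L(a) = {D, E} ∪ {¬E}
   clash {E, ¬E} at a — a ∈ E
6. Entailed for a: {A, D, E}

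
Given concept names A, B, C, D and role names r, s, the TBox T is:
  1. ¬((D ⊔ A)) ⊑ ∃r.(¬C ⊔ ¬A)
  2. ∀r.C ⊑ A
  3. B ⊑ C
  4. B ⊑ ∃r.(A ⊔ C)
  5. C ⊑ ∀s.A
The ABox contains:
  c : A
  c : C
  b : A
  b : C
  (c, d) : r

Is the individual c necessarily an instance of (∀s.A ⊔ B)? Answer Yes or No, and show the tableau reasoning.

Yes

1. c : (∀s.A ⊔ B)?  L(c) = {A, C} ∪ {(∃s.¬A ⊓ ¬B)}
   clash {A, ¬A} at an ∃-successor — c ∈ (∀s.A ⊔ B)
2. Hence c : (∀s.A ⊔ B): entailed.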